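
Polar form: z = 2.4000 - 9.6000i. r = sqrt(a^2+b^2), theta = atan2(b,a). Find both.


r = sqrt(5.76+92.16) = sqrt(97.92) = 9.8955
theta = atan2(-9.6, 2.4) = -75.9638 degrees

r = 9.8955, theta = -75.9638 degrees


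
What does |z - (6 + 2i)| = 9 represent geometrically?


|z - z0| = r is a circle with center z0 and radius r.
Center = (6, 2), radius = 9

Circle with center (6, 2) and radius 9


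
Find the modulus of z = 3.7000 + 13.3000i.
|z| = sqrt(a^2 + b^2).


|z| = sqrt(3.7^2 + 13.3^2) = sqrt(13.69 + 176.89) = sqrt(190.58) = 13.8051

|z| = 13.8051


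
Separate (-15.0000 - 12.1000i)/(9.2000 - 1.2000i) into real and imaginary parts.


Multiply by conjugate: (-15.0000 - 12.1000i)(9.2000 + 1.2000i) / (9.2^2 + (-1.2)^2)
Numerator real = -15*9.2 - (12.1)*(-1.2) = -123.48
Numerator imag = -12.1*9.2 - (-15)*(-1.2) = -129.32
Denominator = 86.08
Re(z) = -123.48/86.08 = -1.4345
Im(z) = -129.32/86.08 = -1.5023

Re(z) = -1.4345, Im(z) = -1.5023


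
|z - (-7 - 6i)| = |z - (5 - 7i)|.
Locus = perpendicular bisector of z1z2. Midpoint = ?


Equal distances means the locus is the perpendicular bisector of z1 and z2.
Midpoint = ((-7+5)/2, (-6+(-7))/2) = (-1.0000, -6.5000)

Perpendicular bisector through (-1.0000, -6.5000)


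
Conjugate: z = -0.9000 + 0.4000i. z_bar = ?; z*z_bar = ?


z_bar = -0.9000 - 0.4000i
z*z_bar = (-0.9)^2 + 0.4^2 = 0.81 + 0.16 = 0.97

z_bar = -0.9000 - 0.4000i, z*z_bar = 0.97


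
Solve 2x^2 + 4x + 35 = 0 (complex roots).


disc = 4^2 - 4*2*35 = 16 - 280 = -264
sqrt(|disc|) = sqrt(264) = 16.2481
Real part = -4/(2*2) = -1.0000
Imag part = 16.2481/(2*2) = 4.0620

-1.0000 ± 4.0620i


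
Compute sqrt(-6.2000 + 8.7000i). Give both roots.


|z| = sqrt(38.44+75.69) = 10.6832
sqrt((|z|+a)/2) = sqrt((10.6832+(-6.2))/2) = sqrt(2.2416) = 1.4972
sqrt((|z|-a)/2) = sqrt((10.6832-(-6.2))/2) = sqrt(8.4416) = 2.9054

±(1.4972 + 2.9054i) i.e. 1.4972 + 2.9054i and -1.4972 - 2.9054i


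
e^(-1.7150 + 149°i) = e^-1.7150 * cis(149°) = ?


e^-1.7150 = 0.1800
cos(149°) = -0.8572
sin(149°) = 0.515
Real = 0.1800*(-0.8572) = -0.1543
Imag = 0.1800*0.515 = 0.0927

-0.1543 + 0.0927i


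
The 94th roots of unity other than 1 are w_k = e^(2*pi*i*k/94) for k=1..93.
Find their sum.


With w = e^(2*pi*i/94), all 94 of the 94th roots of unity w^0 = 1, w, ..., w^(93) sum to 0: 1 + w + ... + w^(93) = (1 - w^94)/(1 - w) = 0 since w^94 = 1, w ≠ 1.
Removing the root 1: w + w^2 + ... + w^(93) = 0 - 1 = -1

Sum = -1


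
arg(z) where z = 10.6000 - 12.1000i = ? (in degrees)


Re = 10.6, Im = -12.1
arg = atan2(-12.1, 10.6) = -48.7806 degrees

arg(z) = -48.7806 degrees


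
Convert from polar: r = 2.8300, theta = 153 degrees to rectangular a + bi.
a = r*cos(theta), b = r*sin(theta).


a = 2.8300*cos(153°) = 2.8300*(-0.891) = -2.5215
b = 2.8300*sin(153°) = 2.8300*0.454 = 1.2848

-2.5215 + 1.2848i


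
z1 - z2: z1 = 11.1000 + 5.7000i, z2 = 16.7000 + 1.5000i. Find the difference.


Real: 11.1 - 16.7 = -5.6
Imag: 5.7 - 1.5 = 4.2

-5.6000 + 4.2000i


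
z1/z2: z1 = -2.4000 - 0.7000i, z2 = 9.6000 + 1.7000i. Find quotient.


Conjugate of z2 = 9.6000 - 1.7000i
Numerator: (-2.4000 - 0.7000i)(9.6000 - 1.7000i) = -24.2300 - 2.6400i
Denominator: 9.6^2 + 1.7^2 = 95.05
Result = (-24.2300 - 2.6400i)/95.05

-0.2549 - 0.0278i


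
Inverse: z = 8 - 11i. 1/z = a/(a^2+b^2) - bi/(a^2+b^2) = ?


|z|^2 = 64+121 = 185
1/z = (8 + 11i)/185

1/z = 0.0432 + 0.0595i


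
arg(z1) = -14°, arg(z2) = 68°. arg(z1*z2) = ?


arg(z1*z2) = -14° + 68° = 54°
Normalized to (-180°, 180°]: 54°

54°


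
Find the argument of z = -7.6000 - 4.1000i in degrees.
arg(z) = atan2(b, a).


Re = -7.6, Im = -4.1
arg = atan2(-4.1, -7.6) = -151.6543 degrees

arg(z) = -151.6543 degrees


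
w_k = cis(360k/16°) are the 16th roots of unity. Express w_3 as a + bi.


Angle = 360*3/16 = 67.5°
a = cos(67.5°) = 0.3827
b = sin(67.5°) = 0.9239

0.3827 + 0.9239i


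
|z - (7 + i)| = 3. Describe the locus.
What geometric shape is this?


|z - z0| = r is a circle with center z0 and radius r.
Center = (7, 1), radius = 3

Circle with center (7, 1) and radius 3


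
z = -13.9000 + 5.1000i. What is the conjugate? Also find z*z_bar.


z_bar = -13.9000 - 5.1000i
z*z_bar = (-13.9)^2 + 5.1^2 = 193.21 + 26.01 = 219.22

z_bar = -13.9000 - 5.1000i, z*z_bar = 219.22


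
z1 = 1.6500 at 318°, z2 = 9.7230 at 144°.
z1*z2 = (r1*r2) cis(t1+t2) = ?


r = 1.6500 * 9.7230 = 16.0430
theta = 318° + 144° = 462° = 102° (mod 360)

16.0430 cis(102°)


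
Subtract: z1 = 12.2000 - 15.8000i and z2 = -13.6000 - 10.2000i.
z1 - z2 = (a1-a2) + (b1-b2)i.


Real: 12.2 + 13.6 = 25.8
Imag: -15.8 + 10.2 = -5.6

25.8000 - 5.6000i


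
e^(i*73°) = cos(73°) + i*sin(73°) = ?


cos(73°) = 0.2924
sin(73°) = 0.9563

e^(i*73°) = 0.2924 + 0.9563i


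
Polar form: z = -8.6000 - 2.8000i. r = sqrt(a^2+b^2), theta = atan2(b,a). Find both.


r = sqrt(73.96+7.84) = sqrt(81.8) = 9.0443
theta = atan2(-2.8, -8.6) = -161.9657 degrees

r = 9.0443, theta = -161.9657 degrees


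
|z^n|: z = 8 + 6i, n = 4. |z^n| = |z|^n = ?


|z| = sqrt(64+36) = sqrt(100) = 10
|z^4| = |z|^4 = 10^4 = 10000

|z^4| = 10000


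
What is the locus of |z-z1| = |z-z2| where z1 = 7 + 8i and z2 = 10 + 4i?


Equal distances means the locus is the perpendicular bisector of z1 and z2.
Midpoint = ((7+10)/2, (8+4)/2) = (8.5000, 6.0000)

Perpendicular bisector through (8.5000, 6.0000)


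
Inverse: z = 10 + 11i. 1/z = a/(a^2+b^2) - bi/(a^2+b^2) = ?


|z|^2 = 100+121 = 221
1/z = (10 - 11i)/221

1/z = 0.0452 - 0.0498i


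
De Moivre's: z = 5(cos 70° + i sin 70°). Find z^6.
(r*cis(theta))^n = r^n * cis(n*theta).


r^6 = 5^6 = 15625
n*theta = 6*70° = 420° = 60° (mod 360)
a = 15625*cos(60°) = 7812.5000
b = 15625*sin(60°) = 13531.6469

15625 cis(60°) = 7812.5000 + 13531.6469i


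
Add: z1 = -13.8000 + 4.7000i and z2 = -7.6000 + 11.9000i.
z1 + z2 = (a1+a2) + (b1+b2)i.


Real: -13.8 - 7.6 = -21.4
Imag: 4.7 + 11.9 = 16.6

-21.4000 + 16.6000i


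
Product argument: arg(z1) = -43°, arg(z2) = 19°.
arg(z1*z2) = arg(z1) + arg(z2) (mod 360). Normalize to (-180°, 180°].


arg(z1*z2) = -43° + 19° = -24°
Normalized to (-180°, 180°]: -24°

-24°


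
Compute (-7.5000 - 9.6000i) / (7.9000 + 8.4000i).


Conjugate of z2 = 7.9000 - 8.4000i
Numerator: (-7.5000 - 9.6000i)(7.9000 - 8.4000i) = -139.8900 - 12.8400i
Denominator: 7.9^2 + 8.4^2 = 132.97
Result = (-139.8900 - 12.8400i)/132.97

-1.0520 - 0.0966i


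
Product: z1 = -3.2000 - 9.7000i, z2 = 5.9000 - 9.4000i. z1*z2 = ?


Real = -3.2*5.9 - (-9.7)*(-9.4) = -18.88 - 91.18 = -110.06
Imag = -3.2*(-9.4) + 5.9*(-9.7) = 30.08 - (57.23) = -27.15

-110.0600 - 27.1500i


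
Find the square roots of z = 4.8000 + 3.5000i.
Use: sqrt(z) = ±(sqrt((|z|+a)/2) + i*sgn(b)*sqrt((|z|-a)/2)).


|z| = sqrt(23.04+12.25) = 5.9405
sqrt((|z|+a)/2) = sqrt((5.9405+4.8)/2) = sqrt(5.3703) = 2.3174
sqrt((|z|-a)/2) = sqrt((5.9405-4.8)/2) = sqrt(0.5703) = 0.7552

±(2.3174 + 0.7552i) i.e. 2.3174 + 0.7552i and -2.3174 - 0.7552i


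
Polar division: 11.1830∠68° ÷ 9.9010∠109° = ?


r = 11.1830 / 9.9010 = 1.1295
theta = 68° - 109° = -41° = 319° (mod 360)

1.1295 cis(319°)


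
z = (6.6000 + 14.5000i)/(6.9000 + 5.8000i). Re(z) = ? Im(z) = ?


Multiply by conjugate: (6.6000 + 14.5000i)(6.9000 - 5.8000i) / (6.9^2 + 5.8^2)
Numerator real = 6.6*6.9 + 14.5*5.8 = 129.64
Numerator imag = 14.5*6.9 - 6.6*5.8 = 61.77
Denominator = 81.25
Re(z) = 129.64/81.25 = 1.5956
Im(z) = 61.77/81.25 = 0.7602

Re(z) = 1.5956, Im(z) = 0.7602


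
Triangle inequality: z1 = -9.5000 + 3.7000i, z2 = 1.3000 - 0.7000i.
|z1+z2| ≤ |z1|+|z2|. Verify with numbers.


|z1| = sqrt((-9.5)^2 + 3.7^2) = sqrt(103.94) = 10.1951
|z2| = sqrt(1.3^2 + (-0.7)^2) = sqrt(2.18) = 1.4765
z1+z2 = -8.2000 + 3.0000i
|z1+z2| = sqrt(76.24) = 8.7316
|z1|+|z2| = 10.1951 + 1.4765 = 11.6716

|z1+z2| = 8.7316 ≤ |z1|+|z2| = 11.6716 (verified)


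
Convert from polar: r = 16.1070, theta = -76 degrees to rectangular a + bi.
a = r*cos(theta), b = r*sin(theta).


a = 16.1070*cos(-76°) = 16.1070*0.24192 = 3.8966
b = 16.1070*sin(-76°) = 16.1070*(-0.9703) = -15.6286

3.8966 - 15.6286i


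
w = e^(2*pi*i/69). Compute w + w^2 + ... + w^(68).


With w = e^(2*pi*i/69), all 69 of the 69th roots of unity w^0 = 1, w, ..., w^(68) sum to 0: 1 + w + ... + w^(68) = (1 - w^69)/(1 - w) = 0 since w^69 = 1, w ≠ 1.
Removing the root 1: w + w^2 + ... + w^(68) = 0 - 1 = -1

Sum = -1


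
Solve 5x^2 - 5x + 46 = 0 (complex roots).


disc = (-5)^2 - 4*5*46 = 25 - 920 = -895
sqrt(|disc|) = sqrt(895) = 29.9166
Real part = 5/(2*5) = 0.5000
Imag part = 29.9166/(2*5) = 2.9917

0.5000 ± 2.9917i


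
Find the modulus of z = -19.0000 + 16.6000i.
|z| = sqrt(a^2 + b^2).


|z| = sqrt((-19)^2 + 16.6^2) = sqrt(361 + 275.56) = sqrt(636.56) = 25.2301

|z| = 25.2301


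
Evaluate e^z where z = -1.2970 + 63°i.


e^-1.2970 = 0.2734
cos(63°) = 0.454
sin(63°) = 0.891
Real = 0.2734*0.454 = 0.1241
Imag = 0.2734*0.891 = 0.2436

0.1241 + 0.2436i


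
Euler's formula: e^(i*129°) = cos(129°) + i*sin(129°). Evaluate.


cos(129°) = -0.6293
sin(129°) = 0.7771

e^(i*129°) = -0.6293 + 0.7771i


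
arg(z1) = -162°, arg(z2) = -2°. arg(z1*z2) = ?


arg(z1*z2) = -162° - 2° = -164°
Normalized to (-180°, 180°]: -164°

-164°


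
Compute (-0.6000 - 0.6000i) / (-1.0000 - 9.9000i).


Conjugate of z2 = -1.0000 + 9.9000i
Numerator: (-0.6000 - 0.6000i)(-1.0000 + 9.9000i) = 6.5400 - 5.3400i
Denominator: (-1)^2 + (-9.9)^2 = 99.01
Result = (6.5400 - 5.3400i)/99.01

0.0661 - 0.0539i


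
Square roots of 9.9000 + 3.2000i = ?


|z| = sqrt(98.01+10.24) = 10.4043
sqrt((|z|+a)/2) = sqrt((10.4043+9.9)/2) = sqrt(10.1522) = 3.1862
sqrt((|z|-a)/2) = sqrt((10.4043-9.9)/2) = sqrt(0.2522) = 0.5022

±(3.1862 + 0.5022i) i.e. 3.1862 + 0.5022i and -3.1862 - 0.5022i


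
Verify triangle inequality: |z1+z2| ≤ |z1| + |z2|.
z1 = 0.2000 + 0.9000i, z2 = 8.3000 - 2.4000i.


|z1| = sqrt(0.2^2 + 0.9^2) = sqrt(0.85) = 0.9220
|z2| = sqrt(8.3^2 + (-2.4)^2) = sqrt(74.65) = 8.6400
z1+z2 = 8.5000 - 1.5000i
|z1+z2| = sqrt(74.5) = 8.6313
|z1|+|z2| = 0.9220 + 8.6400 = 9.5620

|z1+z2| = 8.6313 ≤ |z1|+|z2| = 9.5620 (verified)


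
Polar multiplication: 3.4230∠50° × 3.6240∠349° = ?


r = 3.4230 * 3.6240 = 12.4050
theta = 50° + 349° = 399° = 39° (mod 360)

12.4050 cis(39°)


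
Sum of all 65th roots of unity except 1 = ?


With w = e^(2*pi*i/65), all 65 of the 65th roots of unity w^0 = 1, w, ..., w^(64) sum to 0: 1 + w + ... + w^(64) = (1 - w^65)/(1 - w) = 0 since w^65 = 1, w ≠ 1.
Removing the root 1: w + w^2 + ... + w^(64) = 0 - 1 = -1

Sum = -1


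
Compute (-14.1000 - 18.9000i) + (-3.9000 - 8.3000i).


Real: -14.1 - 3.9 = -18
Imag: -18.9 - 8.3 = -27.2

-18.0000 - 27.2000i


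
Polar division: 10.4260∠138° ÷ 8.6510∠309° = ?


r = 10.4260 / 8.6510 = 1.2052
theta = 138° - 309° = -171° = 189° (mod 360)

1.2052 cis(189°)


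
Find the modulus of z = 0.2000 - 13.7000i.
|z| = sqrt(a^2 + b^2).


|z| = sqrt(0.2^2 + (-13.7)^2) = sqrt(0.04 + 187.69) = sqrt(187.73) = 13.7015

|z| = 13.7015


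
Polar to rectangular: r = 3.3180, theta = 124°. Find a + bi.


a = 3.3180*cos(124°) = 3.3180*(-0.5592) = -1.8554
b = 3.3180*sin(124°) = 3.3180*0.829038 = 2.7507

-1.8554 + 2.7507i


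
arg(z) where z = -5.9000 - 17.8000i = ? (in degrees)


Re = -5.9, Im = -17.8
arg = atan2(-17.8, -5.9) = -108.3383 degrees

arg(z) = -108.3383 degrees


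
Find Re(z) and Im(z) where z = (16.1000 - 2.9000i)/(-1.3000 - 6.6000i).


Multiply by conjugate: (16.1000 - 2.9000i)(-1.3000 + 6.6000i) / ((-1.3)^2 + (-6.6)^2)
Numerator real = 16.1*(-1.3) - (2.9)*(-6.6) = -1.79
Numerator imag = -2.9*(-1.3) - 16.1*(-6.6) = 110.03
Denominator = 45.25
Re(z) = -1.79/45.25 = -0.0396
Im(z) = 110.03/45.25 = 2.4316

Re(z) = -0.0396, Im(z) = 2.4316


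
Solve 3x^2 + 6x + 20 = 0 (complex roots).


disc = 6^2 - 4*3*20 = 36 - 240 = -204
sqrt(|disc|) = sqrt(204) = 14.2829
Real part = -6/(2*3) = -1.0000
Imag part = 14.2829/(2*3) = 2.3805

-1.0000 ± 2.3805i


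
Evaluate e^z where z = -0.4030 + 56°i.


e^-0.4030 = 0.66831
cos(56°) = 0.5592
sin(56°) = 0.82904
Real = 0.66831*0.5592 = 0.3737
Imag = 0.66831*0.82904 = 0.5541

0.3737 + 0.5541i


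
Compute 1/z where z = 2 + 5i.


|z|^2 = 4+25 = 29
1/z = (2 - 5i)/29

1/z = 0.0690 - 0.1724i


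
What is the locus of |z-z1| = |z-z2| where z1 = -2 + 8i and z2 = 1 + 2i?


Equal distances means the locus is the perpendicular bisector of z1 and z2.
Midpoint = ((-2+1)/2, (8+2)/2) = (-0.5000, 5.0000)

Perpendicular bisector through (-0.5000, 5.0000)


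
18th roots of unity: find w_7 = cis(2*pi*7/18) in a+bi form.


Angle = 360*7/18 = 140°
a = cos(140°) = -0.7660
b = sin(140°) = 0.6428

-0.7660 + 0.6428i


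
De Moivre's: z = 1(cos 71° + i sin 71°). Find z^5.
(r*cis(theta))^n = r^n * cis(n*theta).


r^5 = 1^5 = 1
n*theta = 5*71° = 355° = 355° (mod 360)
a = 1*cos(355°) = 0.9962
b = 1*sin(355°) = -0.0872

1 cis(355°) = 0.9962 - 0.0872i


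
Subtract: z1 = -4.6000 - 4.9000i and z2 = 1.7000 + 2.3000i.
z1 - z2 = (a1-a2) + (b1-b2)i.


Real: -4.6 - 1.7 = -6.3
Imag: -4.9 - 2.3 = -7.2

-6.3000 - 7.2000i


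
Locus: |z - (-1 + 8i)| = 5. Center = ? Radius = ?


|z - z0| = r is a circle with center z0 and radius r.
Center = (-1, 8), radius = 5

Circle with center (-1, 8) and radius 5


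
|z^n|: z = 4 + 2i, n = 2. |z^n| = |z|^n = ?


|z| = sqrt(16+4) = sqrt(20) = 4.4721
|z^2| = |z|^2 = (sqrt(20))^2 = 20

|z^2| = 20


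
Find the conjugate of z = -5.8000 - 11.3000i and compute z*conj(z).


z_bar = -5.8000 + 11.3000i
z*z_bar = (-5.8)^2 + (-11.3)^2 = 33.64 + 127.69 = 161.33

z_bar = -5.8000 + 11.3000i, z*z_bar = 161.33


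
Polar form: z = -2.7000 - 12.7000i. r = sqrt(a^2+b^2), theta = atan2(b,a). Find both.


r = sqrt(7.29+161.29) = sqrt(168.58) = 12.9838
theta = atan2(-12.7, -2.7) = -102.0023 degrees

r = 12.9838, theta = -102.0023 degrees


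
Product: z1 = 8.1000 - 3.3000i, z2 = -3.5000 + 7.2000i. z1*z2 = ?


Real = 8.1*(-3.5) - (-3.3)*7.2 = -28.35 - (-23.76) = -4.59
Imag = 8.1*7.2 - (3.5)*(-3.3) = 58.32 + 11.55 = 69.87

-4.5900 + 69.8700i


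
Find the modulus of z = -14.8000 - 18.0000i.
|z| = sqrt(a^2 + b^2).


|z| = sqrt((-14.8)^2 + (-18)^2) = sqrt(219.04 + 324) = sqrt(543.04) = 23.3032

|z| = 23.3032


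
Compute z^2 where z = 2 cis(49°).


r^2 = 2^2 = 4
n*theta = 2*49° = 98° = 98° (mod 360)
a = 4*cos(98°) = -0.5567
b = 4*sin(98°) = 3.9611

4 cis(98°) = -0.5567 + 3.9611i


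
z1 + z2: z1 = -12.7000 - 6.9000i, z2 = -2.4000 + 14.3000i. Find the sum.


Real: -12.7 - 2.4 = -15.1
Imag: -6.9 + 14.3 = 7.4

-15.1000 + 7.4000i


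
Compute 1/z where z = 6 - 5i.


|z|^2 = 36+25 = 61
1/z = (6 + 5i)/61

1/z = 0.0984 + 0.0820i


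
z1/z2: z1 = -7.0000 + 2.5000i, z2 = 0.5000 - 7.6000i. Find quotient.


Conjugate of z2 = 0.5000 + 7.6000i
Numerator: (-7.0000 + 2.5000i)(0.5000 + 7.6000i) = -22.5000 - 51.9500i
Denominator: 0.5^2 + (-7.6)^2 = 58.01
Result = (-22.5000 - 51.9500i)/58.01

-0.3879 - 0.8955i


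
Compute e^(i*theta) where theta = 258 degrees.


cos(258°) = -0.2079
sin(258°) = -0.9781

e^(i*258°) = -0.2079 - 0.9781i


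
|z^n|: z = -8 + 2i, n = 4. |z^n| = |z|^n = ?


|z| = sqrt(64+4) = sqrt(68) = 8.2462
|z^4| = |z|^4 = (sqrt(68))^4 = 68^2 = 4624

|z^4| = 4624


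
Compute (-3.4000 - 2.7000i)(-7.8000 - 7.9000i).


Real = -3.4*(-7.8) - (-2.7)*(-7.9) = 26.52 - 21.33 = 5.19
Imag = -3.4*(-7.9) - (7.8)*(-2.7) = 26.86 + 21.06 = 47.92

5.1900 + 47.9200i


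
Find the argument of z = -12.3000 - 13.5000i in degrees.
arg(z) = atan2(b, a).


Re = -12.3, Im = -13.5
arg = atan2(-13.5, -12.3) = -132.3370 degrees

arg(z) = -132.3370 degrees


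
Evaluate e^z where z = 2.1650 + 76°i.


e^2.1650 = 8.7146
cos(76°) = 0.241922
sin(76°) = 0.970296
Real = 8.7146*0.241922 = 2.1083
Imag = 8.7146*0.970296 = 8.4557

2.1083 + 8.4557i


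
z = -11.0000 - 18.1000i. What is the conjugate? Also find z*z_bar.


z_bar = -11.0000 + 18.1000i
z*z_bar = (-11)^2 + (-18.1)^2 = 121 + 327.61 = 448.61

z_bar = -11.0000 + 18.1000i, z*z_bar = 448.61


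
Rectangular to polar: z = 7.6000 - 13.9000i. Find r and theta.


r = sqrt(57.76+193.21) = sqrt(250.97) = 15.8420
theta = atan2(-13.9, 7.6) = -61.3318 degrees

r = 15.8420, theta = -61.3318 degrees


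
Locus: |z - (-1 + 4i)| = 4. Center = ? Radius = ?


|z - z0| = r is a circle with center z0 and radius r.
Center = (-1, 4), radius = 4

Circle with center (-1, 4) and radius 4


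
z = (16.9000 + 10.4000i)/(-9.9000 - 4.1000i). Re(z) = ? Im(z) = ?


Multiply by conjugate: (16.9000 + 10.4000i)(-9.9000 + 4.1000i) / ((-9.9)^2 + (-4.1)^2)
Numerator real = 16.9*(-9.9) + 10.4*(-4.1) = -209.95
Numerator imag = 10.4*(-9.9) - 16.9*(-4.1) = -33.67
Denominator = 114.82
Re(z) = -209.95/114.82 = -1.8285
Im(z) = -33.67/114.82 = -0.2932

Re(z) = -1.8285, Im(z) = -0.2932


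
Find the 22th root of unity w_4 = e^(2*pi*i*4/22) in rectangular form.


Angle = 360*4/22 = 65.4545°
a = cos(65.4545°) = 0.4154
b = sin(65.4545°) = 0.9096

0.4154 + 0.9096i


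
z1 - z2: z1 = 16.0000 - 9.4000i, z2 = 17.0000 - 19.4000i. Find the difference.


Real: 16 - 17 = -1
Imag: -9.4 + 19.4 = 10

-1.0000 + 10.0000i


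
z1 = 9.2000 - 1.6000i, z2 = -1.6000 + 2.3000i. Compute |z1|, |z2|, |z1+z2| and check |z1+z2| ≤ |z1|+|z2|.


|z1| = sqrt(9.2^2 + (-1.6)^2) = sqrt(87.2) = 9.3381
|z2| = sqrt((-1.6)^2 + 2.3^2) = sqrt(7.85) = 2.8018
z1+z2 = 7.6000 + 0.7000i
|z1+z2| = sqrt(58.25) = 7.6322
|z1|+|z2| = 9.3381 + 2.8018 = 12.1399

|z1+z2| = 7.6322 ≤ |z1|+|z2| = 12.1399 (verified)


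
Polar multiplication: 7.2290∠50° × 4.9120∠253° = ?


r = 7.2290 * 4.9120 = 35.5088
theta = 50° + 253° = 303° = 303° (mod 360)

35.5088 cis(303°)


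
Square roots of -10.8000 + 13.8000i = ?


|z| = sqrt(116.64+190.44) = 17.5237
sqrt((|z|+a)/2) = sqrt((17.5237+(-10.8))/2) = sqrt(3.3618) = 1.8335
sqrt((|z|-a)/2) = sqrt((17.5237-(-10.8))/2) = sqrt(14.1618) = 3.7632

±(1.8335 + 3.7632i) i.e. 1.8335 + 3.7632i and -1.8335 - 3.7632i


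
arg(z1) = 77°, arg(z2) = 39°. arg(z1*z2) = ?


arg(z1*z2) = 77° + 39° = 116°
Normalized to (-180°, 180°]: 116°

116°


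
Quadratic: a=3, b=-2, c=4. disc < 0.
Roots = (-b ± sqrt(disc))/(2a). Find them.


disc = (-2)^2 - 4*3*4 = 4 - 48 = -44
sqrt(|disc|) = sqrt(44) = 6.6332
Real part = 2/(2*3) = 0.3333
Imag part = 6.6332/(2*3) = 1.1055

0.3333 ± 1.1055i


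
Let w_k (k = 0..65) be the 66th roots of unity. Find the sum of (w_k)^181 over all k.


The roots are w_k = w^k with w = e^(2*pi*i/66), and (w^k)^181 = (w^181)^k.
So S = 1 + u + u^2 + ... + u^(65) with u = w^181.
181 = 2*66 + 49, so 181 is not a multiple of 66: u = (w^66)^2 * w^49 = w^49 ≠ 1 (w is a primitive 66th root), while u^66 = (w^66)^181 = 1.
Geometric series: S = (1 - u^66)/(1 - u) = (1 - 1)/(1 - u) = 0

S = 0


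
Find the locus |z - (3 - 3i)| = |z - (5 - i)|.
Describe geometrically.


Equal distances means the locus is the perpendicular bisector of z1 and z2.
Midpoint = ((3+5)/2, (-3+(-1))/2) = (4.0000, -2.0000)

Perpendicular bisector through (4.0000, -2.0000)


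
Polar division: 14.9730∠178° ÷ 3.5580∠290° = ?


r = 14.9730 / 3.5580 = 4.2083
theta = 178° - 290° = -112° = 248° (mod 360)

4.2083 cis(248°)


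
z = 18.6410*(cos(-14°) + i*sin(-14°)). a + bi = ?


a = 18.6410*cos(-14°) = 18.6410*0.970296 = 18.0873
b = 18.6410*sin(-14°) = 18.6410*(-0.241922) = -4.5097

18.0873 - 4.5097i


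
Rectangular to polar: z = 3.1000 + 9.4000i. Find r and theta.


r = sqrt(9.61+88.36) = sqrt(97.97) = 9.8980
theta = atan2(9.4, 3.1) = 71.7481 degrees

r = 9.8980, theta = 71.7481 degrees


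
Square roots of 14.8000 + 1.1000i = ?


|z| = sqrt(219.04+1.21) = 14.8408
sqrt((|z|+a)/2) = sqrt((14.8408+14.8)/2) = sqrt(14.8204) = 3.8497
sqrt((|z|-a)/2) = sqrt((14.8408-14.8)/2) = sqrt(0.0204) = 0.1429

±(3.8497 + 0.1429i) i.e. 3.8497 + 0.1429i and -3.8497 - 0.1429i


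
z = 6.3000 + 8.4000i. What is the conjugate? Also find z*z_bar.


z_bar = 6.3000 - 8.4000i
z*z_bar = 6.3^2 + 8.4^2 = 39.69 + 70.56 = 110.25

z_bar = 6.3000 - 8.4000i, z*z_bar = 110.25


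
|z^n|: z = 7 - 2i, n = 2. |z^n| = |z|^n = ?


|z| = sqrt(49+4) = sqrt(53) = 7.2801
|z^2| = |z|^2 = (sqrt(53))^2 = 53

|z^2| = 53


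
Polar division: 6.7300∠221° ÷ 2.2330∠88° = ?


r = 6.7300 / 2.2330 = 3.0139
theta = 221° - 88° = 133° = 133° (mod 360)

3.0139 cis(133°)


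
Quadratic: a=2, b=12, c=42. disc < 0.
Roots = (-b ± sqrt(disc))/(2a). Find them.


disc = 12^2 - 4*2*42 = 144 - 336 = -192
sqrt(|disc|) = sqrt(192) = 13.8564
Real part = -12/(2*2) = -3.0000
Imag part = 13.8564/(2*2) = 3.4641

-3.0000 ± 3.4641i


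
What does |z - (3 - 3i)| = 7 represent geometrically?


|z - z0| = r is a circle with center z0 and radius r.
Center = (3, -3), radius = 7

Circle with center (3, -3) and radius 7


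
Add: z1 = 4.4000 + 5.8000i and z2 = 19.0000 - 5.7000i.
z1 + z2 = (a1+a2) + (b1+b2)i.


Real: 4.4 + 19 = 23.4
Imag: 5.8 - 5.7 = 0.1

23.4000 + 0.1000i


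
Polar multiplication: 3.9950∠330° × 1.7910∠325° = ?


r = 3.9950 * 1.7910 = 7.1550
theta = 330° + 325° = 655° = 295° (mod 360)

7.1550 cis(295°)


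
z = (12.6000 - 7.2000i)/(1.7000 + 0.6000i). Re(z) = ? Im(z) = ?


Multiply by conjugate: (12.6000 - 7.2000i)(1.7000 - 0.6000i) / (1.7^2 + 0.6^2)
Numerator real = 12.6*1.7 - (7.2)*0.6 = 17.1
Numerator imag = -7.2*1.7 - 12.6*0.6 = -19.8
Denominator = 3.25
Re(z) = 17.1/3.25 = 5.2615
Im(z) = -19.8/3.25 = -6.0923

Re(z) = 5.2615, Im(z) = -6.0923


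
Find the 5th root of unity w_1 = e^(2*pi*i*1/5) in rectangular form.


Angle = 360*1/5 = 72°
a = cos(72°) = 0.3090
b = sin(72°) = 0.9511

0.3090 + 0.9511i


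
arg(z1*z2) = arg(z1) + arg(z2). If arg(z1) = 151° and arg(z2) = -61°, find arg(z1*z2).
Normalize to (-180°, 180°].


arg(z1*z2) = 151° - 61° = 90°
Normalized to (-180°, 180°]: 90°

90°


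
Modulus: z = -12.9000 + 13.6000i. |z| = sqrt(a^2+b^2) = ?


|z| = sqrt((-12.9)^2 + 13.6^2) = sqrt(166.41 + 184.96) = sqrt(351.37) = 18.7449

|z| = 18.7449


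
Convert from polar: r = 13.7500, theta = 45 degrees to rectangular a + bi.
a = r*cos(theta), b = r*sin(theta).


a = 13.7500*cos(45°) = 13.7500*0.707107 = 9.7227
b = 13.7500*sin(45°) = 13.7500*0.707107 = 9.7227

9.7227 + 9.7227i


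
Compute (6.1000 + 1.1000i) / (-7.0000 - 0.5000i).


Conjugate of z2 = -7.0000 + 0.5000i
Numerator: (6.1000 + 1.1000i)(-7.0000 + 0.5000i) = -43.2500 - 4.6500i
Denominator: (-7)^2 + (-0.5)^2 = 49.25
Result = (-43.2500 - 4.6500i)/49.25

-0.8782 - 0.0944i


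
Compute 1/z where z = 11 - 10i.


|z|^2 = 121+100 = 221
1/z = (11 + 10i)/221

1/z = 0.0498 + 0.0452i


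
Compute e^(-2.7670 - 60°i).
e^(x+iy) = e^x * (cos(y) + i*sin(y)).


e^-2.7670 = 0.06285
cos(-60°) = 0.5
sin(-60°) = -0.866
Real = 0.06285*0.5 = 0.0314
Imag = 0.06285*(-0.866) = -0.0544

0.0314 - 0.0544i


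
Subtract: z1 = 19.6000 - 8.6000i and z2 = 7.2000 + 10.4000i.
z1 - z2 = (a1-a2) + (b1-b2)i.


Real: 19.6 - 7.2 = 12.4
Imag: -8.6 - 10.4 = -19

12.4000 - 19.0000i


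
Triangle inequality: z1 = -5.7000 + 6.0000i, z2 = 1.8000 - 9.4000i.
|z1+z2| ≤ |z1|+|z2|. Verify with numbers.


|z1| = sqrt((-5.7)^2 + 6^2) = sqrt(68.49) = 8.2759
|z2| = sqrt(1.8^2 + (-9.4)^2) = sqrt(91.6) = 9.5708
z1+z2 = -3.9000 - 3.4000i
|z1+z2| = sqrt(26.77) = 5.1740
|z1|+|z2| = 8.2759 + 9.5708 = 17.8467

|z1+z2| = 5.1740 ≤ |z1|+|z2| = 17.8467 (verified)


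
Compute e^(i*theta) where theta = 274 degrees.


cos(274°) = 0.0698
sin(274°) = -0.9976

e^(i*274°) = 0.0698 - 0.9976i


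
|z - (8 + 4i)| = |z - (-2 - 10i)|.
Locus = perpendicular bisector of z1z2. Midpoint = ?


Equal distances means the locus is the perpendicular bisector of z1 and z2.
Midpoint = ((8+(-2))/2, (4+(-10))/2) = (3.0000, -3.0000)

Perpendicular bisector through (3.0000, -3.0000)


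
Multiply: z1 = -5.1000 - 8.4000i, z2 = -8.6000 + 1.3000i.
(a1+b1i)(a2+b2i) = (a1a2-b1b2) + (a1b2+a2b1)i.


Real = -5.1*(-8.6) - (-8.4)*1.3 = 43.86 - (-10.92) = 54.78
Imag = -5.1*1.3 - (8.6)*(-8.4) = -6.63 + 72.24 = 65.61

54.7800 + 65.6100i


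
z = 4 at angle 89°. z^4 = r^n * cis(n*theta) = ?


r^4 = 4^4 = 256
n*theta = 4*89° = 356° = 356° (mod 360)
a = 256*cos(356°) = 255.3764
b = 256*sin(356°) = -17.8577

256 cis(356°) = 255.3764 - 17.8577i


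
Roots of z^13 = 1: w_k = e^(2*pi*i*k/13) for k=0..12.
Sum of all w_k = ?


The sum of all 13th roots of unity is 0.
Geometric series: (1 - w^13)/(1 - w) = (1-1)/(1-w) = 0 since w^13 = 1, w ≠ 1.
Alternatively: coefficient of z^12 in z^13 - 1 is 0.

0


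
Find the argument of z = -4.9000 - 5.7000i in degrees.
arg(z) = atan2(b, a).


Re = -4.9, Im = -5.7
arg = atan2(-5.7, -4.9) = -130.6840 degrees

arg(z) = -130.6840 degrees


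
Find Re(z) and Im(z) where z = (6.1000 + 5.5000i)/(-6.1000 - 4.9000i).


Multiply by conjugate: (6.1000 + 5.5000i)(-6.1000 + 4.9000i) / ((-6.1)^2 + (-4.9)^2)
Numerator real = 6.1*(-6.1) + 5.5*(-4.9) = -64.16
Numerator imag = 5.5*(-6.1) - 6.1*(-4.9) = -3.66
Denominator = 61.22
Re(z) = -64.16/61.22 = -1.0480
Im(z) = -3.66/61.22 = -0.0598

Re(z) = -1.0480, Im(z) = -0.0598


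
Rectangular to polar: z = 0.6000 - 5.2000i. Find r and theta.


r = sqrt(0.36+27.04) = sqrt(27.4) = 5.2345
theta = atan2(-5.2, 0.6) = -83.4181 degrees

r = 5.2345, theta = -83.4181 degrees


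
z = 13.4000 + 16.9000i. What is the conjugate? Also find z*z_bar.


z_bar = 13.4000 - 16.9000i
z*z_bar = 13.4^2 + 16.9^2 = 179.56 + 285.61 = 465.17

z_bar = 13.4000 - 16.9000i, z*z_bar = 465.17


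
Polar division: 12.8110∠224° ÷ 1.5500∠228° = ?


r = 12.8110 / 1.5500 = 8.2652
theta = 224° - 228° = -4° = 356° (mod 360)

8.2652 cis(356°)


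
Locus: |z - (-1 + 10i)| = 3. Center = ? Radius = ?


|z - z0| = r is a circle with center z0 and radius r.
Center = (-1, 10), radius = 3

Circle with center (-1, 10) and radius 3


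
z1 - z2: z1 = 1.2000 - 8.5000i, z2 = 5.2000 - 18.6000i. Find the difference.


Real: 1.2 - 5.2 = -4
Imag: -8.5 + 18.6 = 10.1

-4.0000 + 10.1000i


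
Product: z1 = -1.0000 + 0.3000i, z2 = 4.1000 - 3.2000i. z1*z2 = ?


Real = -1*4.1 - 0.3*(-3.2) = -4.1 - (-0.96) = -3.14
Imag = -1*(-3.2) + 4.1*0.3 = 3.2 + 1.23 = 4.43

-3.1400 + 4.4300i


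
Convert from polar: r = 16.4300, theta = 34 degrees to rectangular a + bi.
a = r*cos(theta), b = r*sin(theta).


a = 16.4300*cos(34°) = 16.4300*0.82904 = 13.6211
b = 16.4300*sin(34°) = 16.4300*0.55919 = 9.1875

13.6211 + 9.1875i


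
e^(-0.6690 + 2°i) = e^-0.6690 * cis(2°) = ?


e^-0.6690 = 0.5122
cos(2°) = 0.9994
sin(2°) = 0.0349
Real = 0.5122*0.9994 = 0.5119
Imag = 0.5122*0.0349 = 0.0179

0.5119 + 0.0179i


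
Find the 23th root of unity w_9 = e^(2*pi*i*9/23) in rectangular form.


Angle = 360*9/23 = 140.8696°
a = cos(140.8696°) = -0.7757
b = sin(140.8696°) = 0.6311

-0.7757 + 0.6311i


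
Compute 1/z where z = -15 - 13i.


|z|^2 = 225+169 = 394
1/z = (-15 + 13i)/394

1/z = -0.0381 + 0.0330i


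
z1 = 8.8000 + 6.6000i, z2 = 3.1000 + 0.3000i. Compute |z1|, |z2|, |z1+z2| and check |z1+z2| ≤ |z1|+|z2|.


|z1| = sqrt(8.8^2 + 6.6^2) = sqrt(121) = 11.0000
|z2| = sqrt(3.1^2 + 0.3^2) = sqrt(9.7) = 3.1145
z1+z2 = 11.9000 + 6.9000i
|z1+z2| = sqrt(189.22) = 13.7557
|z1|+|z2| = 11.0000 + 3.1145 = 14.1145

|z1+z2| = 13.7557 ≤ |z1|+|z2| = 14.1145 (verified)


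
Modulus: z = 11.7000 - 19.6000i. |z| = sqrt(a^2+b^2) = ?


|z| = sqrt(11.7^2 + (-19.6)^2) = sqrt(136.89 + 384.16) = sqrt(521.05) = 22.8265

|z| = 22.8265


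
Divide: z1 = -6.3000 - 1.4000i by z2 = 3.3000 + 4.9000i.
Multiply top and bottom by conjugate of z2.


Conjugate of z2 = 3.3000 - 4.9000i
Numerator: (-6.3000 - 1.4000i)(3.3000 - 4.9000i) = -27.6500 + 26.2500i
Denominator: 3.3^2 + 4.9^2 = 34.9
Result = (-27.6500 + 26.2500i)/34.9

-0.7923 + 0.7521i


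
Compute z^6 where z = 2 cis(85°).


r^6 = 2^6 = 64
n*theta = 6*85° = 510° = 150° (mod 360)
a = 64*cos(150°) = -55.4256
b = 64*sin(150°) = 32.0000

64 cis(150°) = -55.4256 + 32.0000i


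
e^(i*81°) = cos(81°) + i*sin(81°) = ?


cos(81°) = 0.1564
sin(81°) = 0.9877

e^(i*81°) = 0.1564 + 0.9877i


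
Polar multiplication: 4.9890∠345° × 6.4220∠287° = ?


r = 4.9890 * 6.4220 = 32.0394
theta = 345° + 287° = 632° = 272° (mod 360)

32.0394 cis(272°)


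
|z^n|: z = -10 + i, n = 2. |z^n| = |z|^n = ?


|z| = sqrt(100+1) = sqrt(101) = 10.0499
|z^2| = |z|^2 = (sqrt(101))^2 = 101

|z^2| = 101


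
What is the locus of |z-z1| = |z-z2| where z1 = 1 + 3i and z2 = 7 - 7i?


Equal distances means the locus is the perpendicular bisector of z1 and z2.
Midpoint = ((1+7)/2, (3+(-7))/2) = (4.0000, -2.0000)

Perpendicular bisector through (4.0000, -2.0000)


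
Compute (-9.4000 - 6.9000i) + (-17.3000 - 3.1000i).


Real: -9.4 - 17.3 = -26.7
Imag: -6.9 - 3.1 = -10

-26.7000 - 10.0000i


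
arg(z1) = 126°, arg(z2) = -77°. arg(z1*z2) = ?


arg(z1*z2) = 126° - 77° = 49°
Normalized to (-180°, 180°]: 49°

49°


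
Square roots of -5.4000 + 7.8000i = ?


|z| = sqrt(29.16+60.84) = 9.4868
sqrt((|z|+a)/2) = sqrt((9.4868+(-5.4))/2) = sqrt(2.0434) = 1.4295
sqrt((|z|-a)/2) = sqrt((9.4868-(-5.4))/2) = sqrt(7.4434) = 2.7283

±(1.4295 + 2.7283i) i.e. 1.4295 + 2.7283i and -1.4295 - 2.7283i


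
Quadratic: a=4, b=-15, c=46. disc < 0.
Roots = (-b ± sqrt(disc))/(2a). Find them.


disc = (-15)^2 - 4*4*46 = 225 - 736 = -511
sqrt(|disc|) = sqrt(511) = 22.6053
Real part = 15/(2*4) = 1.8750
Imag part = 22.6053/(2*4) = 2.8257

1.8750 ± 2.8257i


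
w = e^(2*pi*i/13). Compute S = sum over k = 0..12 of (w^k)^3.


The roots are w_k = w^k with w = e^(2*pi*i/13), and (w^k)^3 = (w^3)^k.
So S = 1 + u + u^2 + ... + u^(12) with u = w^3.
3 = 0*13 + 3, so 3 is not a multiple of 13: u = w^3 ≠ 1 (w is a primitive 13th root), while u^13 = (w^13)^3 = 1.
Geometric series: S = (1 - u^13)/(1 - u) = (1 - 1)/(1 - u) = 0

S = 0


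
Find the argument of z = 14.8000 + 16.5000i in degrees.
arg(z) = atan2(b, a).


Re = 14.8, Im = 16.5
arg = atan2(16.5, 14.8) = 48.1089 degrees

arg(z) = 48.1089 degrees


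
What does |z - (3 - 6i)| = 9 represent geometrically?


|z - z0| = r is a circle with center z0 and radius r.
Center = (3, -6), radius = 9

Circle with center (3, -6) and radius 9


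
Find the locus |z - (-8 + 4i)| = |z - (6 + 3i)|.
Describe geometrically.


Equal distances means the locus is the perpendicular bisector of z1 and z2.
Midpoint = ((-8+6)/2, (4+3)/2) = (-1.0000, 3.5000)

Perpendicular bisector through (-1.0000, 3.5000)


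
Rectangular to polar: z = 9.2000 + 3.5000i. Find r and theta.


r = sqrt(84.64+12.25) = sqrt(96.89) = 9.8433
theta = atan2(3.5, 9.2) = 20.8286 degrees

r = 9.8433, theta = 20.8286 degrees


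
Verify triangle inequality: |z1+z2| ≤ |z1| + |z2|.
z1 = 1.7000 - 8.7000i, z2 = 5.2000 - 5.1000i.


|z1| = sqrt(1.7^2 + (-8.7)^2) = sqrt(78.58) = 8.8645
|z2| = sqrt(5.2^2 + (-5.1)^2) = sqrt(53.05) = 7.2835
z1+z2 = 6.9000 - 13.8000i
|z1+z2| = sqrt(238.05) = 15.4289
|z1|+|z2| = 8.8645 + 7.2835 = 16.1480

|z1+z2| = 15.4289 ≤ |z1|+|z2| = 16.1480 (verified)


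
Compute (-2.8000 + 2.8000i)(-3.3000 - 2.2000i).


Real = -2.8*(-3.3) - 2.8*(-2.2) = 9.24 - (-6.16) = 15.4
Imag = -2.8*(-2.2) - (3.3)*2.8 = 6.16 - (9.24) = -3.08

15.4000 - 3.0800i


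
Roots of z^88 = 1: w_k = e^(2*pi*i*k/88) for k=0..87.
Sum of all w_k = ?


The sum of all 88th roots of unity is 0.
Geometric series: (1 - w^88)/(1 - w) = (1-1)/(1-w) = 0 since w^88 = 1, w ≠ 1.
Alternatively: coefficient of z^87 in z^88 - 1 is 0.

0


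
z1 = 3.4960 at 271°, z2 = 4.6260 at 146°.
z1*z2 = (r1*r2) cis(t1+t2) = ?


r = 3.4960 * 4.6260 = 16.1725
theta = 271° + 146° = 417° = 57° (mod 360)

16.1725 cis(57°)


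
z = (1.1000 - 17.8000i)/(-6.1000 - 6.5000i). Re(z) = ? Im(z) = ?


Multiply by conjugate: (1.1000 - 17.8000i)(-6.1000 + 6.5000i) / ((-6.1)^2 + (-6.5)^2)
Numerator real = 1.1*(-6.1) - (17.8)*(-6.5) = 108.99
Numerator imag = -17.8*(-6.1) - 1.1*(-6.5) = 115.73
Denominator = 79.46
Re(z) = 108.99/79.46 = 1.3716
Im(z) = 115.73/79.46 = 1.4565

Re(z) = 1.3716, Im(z) = 1.4565


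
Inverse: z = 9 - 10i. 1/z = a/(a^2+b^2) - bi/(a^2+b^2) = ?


|z|^2 = 81+100 = 181
1/z = (9 + 10i)/181

1/z = 0.0497 + 0.0552i


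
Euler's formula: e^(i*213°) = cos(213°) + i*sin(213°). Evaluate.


cos(213°) = -0.8387
sin(213°) = -0.5446

e^(i*213°) = -0.8387 - 0.5446i


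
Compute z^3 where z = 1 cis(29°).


r^3 = 1^3 = 1
n*theta = 3*29° = 87° = 87° (mod 360)
a = 1*cos(87°) = 0.0523
b = 1*sin(87°) = 0.9986

1 cis(87°) = 0.0523 + 0.9986i


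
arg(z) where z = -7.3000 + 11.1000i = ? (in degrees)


Re = -7.3, Im = 11.1
arg = atan2(11.1, -7.3) = 123.3312 degrees

arg(z) = 123.3312 degrees


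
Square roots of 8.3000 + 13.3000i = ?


|z| = sqrt(68.89+176.89) = 15.6774
sqrt((|z|+a)/2) = sqrt((15.6774+8.3)/2) = sqrt(11.9887) = 3.4625
sqrt((|z|-a)/2) = sqrt((15.6774-8.3)/2) = sqrt(3.6887) = 1.9206

±(3.4625 + 1.9206i) i.e. 3.4625 + 1.9206i and -3.4625 - 1.9206i


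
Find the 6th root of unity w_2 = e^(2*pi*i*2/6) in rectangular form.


Angle = 360*2/6 = 120°
a = cos(120°) = -0.5000
b = sin(120°) = 0.8660

-0.5000 + 0.8660i


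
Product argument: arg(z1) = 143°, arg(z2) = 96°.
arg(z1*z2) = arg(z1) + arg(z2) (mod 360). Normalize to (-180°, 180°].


arg(z1*z2) = 143° + 96° = 239°
Normalized to (-180°, 180°]: -121°

-121°


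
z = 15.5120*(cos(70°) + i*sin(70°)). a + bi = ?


a = 15.5120*cos(70°) = 15.5120*0.34202 = 5.3054
b = 15.5120*sin(70°) = 15.5120*0.93969 = 14.5765

5.3054 + 14.5765i


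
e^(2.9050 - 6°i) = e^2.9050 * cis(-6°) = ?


e^2.9050 = 18.26524
cos(-6°) = 0.994522
sin(-6°) = -0.104528
Real = 18.26524*0.994522 = 18.1652
Imag = 18.26524*(-0.104528) = -1.9092

18.1652 - 1.9092i


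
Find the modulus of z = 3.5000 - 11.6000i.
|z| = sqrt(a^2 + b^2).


|z| = sqrt(3.5^2 + (-11.6)^2) = sqrt(12.25 + 134.56) = sqrt(146.81) = 12.1165

|z| = 12.1165


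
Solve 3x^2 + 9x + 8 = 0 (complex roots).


disc = 9^2 - 4*3*8 = 81 - 96 = -15
sqrt(|disc|) = sqrt(15) = 3.8730
Real part = -9/(2*3) = -1.5000
Imag part = 3.8730/(2*3) = 0.6455

-1.5000 ± 0.6455i


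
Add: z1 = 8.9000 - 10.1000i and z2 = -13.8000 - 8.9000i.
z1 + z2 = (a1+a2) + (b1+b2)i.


Real: 8.9 - 13.8 = -4.9
Imag: -10.1 - 8.9 = -19

-4.9000 - 19.0000i


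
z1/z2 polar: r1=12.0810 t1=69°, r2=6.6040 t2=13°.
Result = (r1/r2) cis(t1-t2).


r = 12.0810 / 6.6040 = 1.8293
theta = 69° - 13° = 56° = 56° (mod 360)

1.8293 cis(56°)


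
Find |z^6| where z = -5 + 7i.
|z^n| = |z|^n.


|z| = sqrt(25+49) = sqrt(74) = 8.6023
|z^6| = |z|^6 = (sqrt(74))^6 = 74^3 = 405224

|z^6| = 405224


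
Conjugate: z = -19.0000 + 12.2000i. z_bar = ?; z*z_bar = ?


z_bar = -19.0000 - 12.2000i
z*z_bar = (-19)^2 + 12.2^2 = 361 + 148.84 = 509.84

z_bar = -19.0000 - 12.2000i, z*z_bar = 509.84


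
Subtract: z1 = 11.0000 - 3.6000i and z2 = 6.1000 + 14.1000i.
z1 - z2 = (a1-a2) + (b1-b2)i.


Real: 11 - 6.1 = 4.9
Imag: -3.6 - 14.1 = -17.7

4.9000 - 17.7000i


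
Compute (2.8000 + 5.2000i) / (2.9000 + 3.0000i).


Conjugate of z2 = 2.9000 - 3.0000i
Numerator: (2.8000 + 5.2000i)(2.9000 - 3.0000i) = 23.7200 + 6.6800i
Denominator: 2.9^2 + 3^2 = 17.41
Result = (23.7200 + 6.6800i)/17.41

1.3624 + 0.3837i


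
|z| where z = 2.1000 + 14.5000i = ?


|z| = sqrt(2.1^2 + 14.5^2) = sqrt(4.41 + 210.25) = sqrt(214.66) = 14.6513

|z| = 14.6513


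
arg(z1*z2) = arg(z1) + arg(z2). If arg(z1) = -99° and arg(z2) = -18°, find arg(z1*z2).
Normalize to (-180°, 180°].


arg(z1*z2) = -99° - 18° = -117°
Normalized to (-180°, 180°]: -117°

-117°


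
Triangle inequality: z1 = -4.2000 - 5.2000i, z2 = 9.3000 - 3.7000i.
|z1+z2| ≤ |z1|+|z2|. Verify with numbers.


|z1| = sqrt((-4.2)^2 + (-5.2)^2) = sqrt(44.68) = 6.6843
|z2| = sqrt(9.3^2 + (-3.7)^2) = sqrt(100.18) = 10.0090
z1+z2 = 5.1000 - 8.9000i
|z1+z2| = sqrt(105.22) = 10.2577
|z1|+|z2| = 6.6843 + 10.0090 = 16.6933

|z1+z2| = 10.2577 ≤ |z1|+|z2| = 16.6933 (verified)


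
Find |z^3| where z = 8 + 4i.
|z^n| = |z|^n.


|z| = sqrt(64+16) = sqrt(80) = 8.9443
|z^3| = |z|^3 = (sqrt(80))^3 = 80*sqrt(80)

|z^3| = 80*sqrt(80) ≈ 715.5418


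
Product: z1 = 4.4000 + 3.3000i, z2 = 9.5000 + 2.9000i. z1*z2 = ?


Real = 4.4*9.5 - 3.3*2.9 = 41.8 - 9.57 = 32.23
Imag = 4.4*2.9 + 9.5*3.3 = 12.76 + 31.35 = 44.11

32.2300 + 44.1100i


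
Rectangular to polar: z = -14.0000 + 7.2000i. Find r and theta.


r = sqrt(196+51.84) = sqrt(247.84) = 15.7429
theta = atan2(7.2, -14) = 152.7839 degrees

r = 15.7429, theta = 152.7839 degrees


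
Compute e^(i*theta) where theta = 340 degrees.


cos(340°) = 0.9397
sin(340°) = -0.3420

e^(i*340°) = 0.9397 - 0.3420i


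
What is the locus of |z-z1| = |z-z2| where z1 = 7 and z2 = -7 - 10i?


Equal distances means the locus is the perpendicular bisector of z1 and z2.
Midpoint = ((7+(-7))/2, (0+(-10))/2) = (0, -5.0000)

Perpendicular bisector through (0, -5.0000)


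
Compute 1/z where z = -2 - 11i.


|z|^2 = 4+121 = 125
1/z = (-2 + 11i)/125

1/z = -0.0160 + 0.0880i


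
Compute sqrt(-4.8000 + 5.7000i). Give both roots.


|z| = sqrt(23.04+32.49) = 7.4518
sqrt((|z|+a)/2) = sqrt((7.4518+(-4.8))/2) = sqrt(1.3259) = 1.1515
sqrt((|z|-a)/2) = sqrt((7.4518-(-4.8))/2) = sqrt(6.1259) = 2.4751

±(1.1515 + 2.4751i) i.e. 1.1515 + 2.4751i and -1.1515 - 2.4751i


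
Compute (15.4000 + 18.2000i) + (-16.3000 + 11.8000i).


Real: 15.4 - 16.3 = -0.9
Imag: 18.2 + 11.8 = 30

-0.9000 + 30.0000i


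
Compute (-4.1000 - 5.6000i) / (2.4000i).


Conjugate of z2 = -2.4000i
Numerator: (-4.1000 - 5.6000i)(-2.4000i) = -13.4400 + 9.8400i
Denominator: 0^2 + 2.4^2 = 5.76
Result = (-13.4400 + 9.8400i)/5.76

-2.3333 + 1.7083i


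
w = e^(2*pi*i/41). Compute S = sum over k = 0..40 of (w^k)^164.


The roots are w_k = w^k with w = e^(2*pi*i/41), and (w^k)^164 = (w^164)^k.
So S = 1 + u + u^2 + ... + u^(40) with u = w^164.
164 = 4*41 + 0, so 164 is a multiple of 41 and u = (w^41)^4 = 1.
Every one of the 41 terms equals 1: S = 41

S = 41


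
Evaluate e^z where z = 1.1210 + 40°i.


e^1.1210 = 3.06792
cos(40°) = 0.766044
sin(40°) = 0.64279
Real = 3.06792*0.766044 = 2.3502
Imag = 3.06792*0.64279 = 1.9720

2.3502 + 1.9720i


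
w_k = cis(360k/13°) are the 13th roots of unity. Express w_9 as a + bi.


Angle = 360*9/13 = 249.2308°
a = cos(249.2308°) = -0.3546
b = sin(249.2308°) = -0.9350

-0.3546 - 0.9350i


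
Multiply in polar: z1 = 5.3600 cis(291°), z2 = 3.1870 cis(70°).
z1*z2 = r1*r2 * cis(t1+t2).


r = 5.3600 * 3.1870 = 17.0823
theta = 291° + 70° = 361° = 1° (mod 360)

17.0823 cis(1°)


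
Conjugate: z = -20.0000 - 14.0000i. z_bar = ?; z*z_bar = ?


z_bar = -20.0000 + 14.0000i
z*z_bar = (-20)^2 + (-14)^2 = 400 + 196 = 596

z_bar = -20.0000 + 14.0000i, z*z_bar = 596


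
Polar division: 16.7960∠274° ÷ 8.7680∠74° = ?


r = 16.7960 / 8.7680 = 1.9156
theta = 274° - 74° = 200° = 200° (mod 360)

1.9156 cis(200°)


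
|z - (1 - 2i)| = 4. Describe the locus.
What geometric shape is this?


|z - z0| = r is a circle with center z0 and radius r.
Center = (1, -2), radius = 4

Circle with center (1, -2) and radius 4


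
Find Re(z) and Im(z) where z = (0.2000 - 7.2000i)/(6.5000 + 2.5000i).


Multiply by conjugate: (0.2000 - 7.2000i)(6.5000 - 2.5000i) / (6.5^2 + 2.5^2)
Numerator real = 0.2*6.5 - (7.2)*2.5 = -16.7
Numerator imag = -7.2*6.5 - 0.2*2.5 = -47.3
Denominator = 48.5
Re(z) = -16.7/48.5 = -0.3443
Im(z) = -47.3/48.5 = -0.9753

Re(z) = -0.3443, Im(z) = -0.9753
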